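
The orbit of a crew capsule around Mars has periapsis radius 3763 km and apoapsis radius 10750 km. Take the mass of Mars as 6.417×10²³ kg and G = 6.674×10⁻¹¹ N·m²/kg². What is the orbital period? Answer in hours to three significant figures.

T ≈ 5.21 hours

μ = GM = 6.674×10⁻¹¹ × 6.417×10²³ = 4.283×10¹³ m³/s².
Semi-major axis a = (r_p + r_a)/2 = (3763.0 + 10750)/2 = 7256.5 km = 7.256×10⁶ m.
By Kepler's third law T = 2π√(a³/μ) = 2π × 2.987×10³ = 1.877×10⁴ s.
= 5.213 hours.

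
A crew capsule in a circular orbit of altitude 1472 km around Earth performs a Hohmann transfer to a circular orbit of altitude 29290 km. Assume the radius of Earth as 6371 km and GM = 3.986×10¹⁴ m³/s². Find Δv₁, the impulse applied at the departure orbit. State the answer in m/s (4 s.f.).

Δv ≈ 1999 m/s

r₁ = 6371 + 1472 = 7843.0 km = 7.8430×10⁶ m.
r₂ = 6371 + 29290 = 35661 km = 3.5661×10⁷ m.
Transfer ellipse a_t = (r₁ + r₂)/2 = 2.175×10⁷ m.
At r₁: circular v_c1 = √(μ/r₁) = 7129 m/s; transfer-perigee v_p = √[μ(2/r₁ − 1/a_t)] = 9128 m/s.
Δv₁ = v_p − v_c1 = 1999 m/s.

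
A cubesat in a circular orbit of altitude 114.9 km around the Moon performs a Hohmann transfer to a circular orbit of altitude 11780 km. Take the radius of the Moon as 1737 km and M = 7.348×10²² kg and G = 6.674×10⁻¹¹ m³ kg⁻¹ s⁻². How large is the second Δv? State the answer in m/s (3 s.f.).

Δv ≈ 307 m/s

μ = GM = 6.674×10⁻¹¹ × 7.348×10²² = 4.904×10¹² m³/s².
r₁ = 1737 + 114.9 = 1851.9 km = 1.8519×10⁶ m.
r₂ = 1737 + 11780 = 13517 km = 1.3517×10⁷ m.
Transfer ellipse a_t = (r₁ + r₂)/2 = 7.684×10⁶ m.
At r₁: circular v_c1 = √(μ/r₁) = 1627 m/s; transfer-perilune v_p = √[μ(2/r₁ − 1/a_t)] = 2158 m/s.
At r₂: circular v_c2 = √(μ/r₂) = 602.3 m/s; transfer-apolune v_a = √[μ(2/r₂ − 1/a_t)] = 295.7 m/s.
Δv₂ = v_c2 − v_a = 306.6 m/s.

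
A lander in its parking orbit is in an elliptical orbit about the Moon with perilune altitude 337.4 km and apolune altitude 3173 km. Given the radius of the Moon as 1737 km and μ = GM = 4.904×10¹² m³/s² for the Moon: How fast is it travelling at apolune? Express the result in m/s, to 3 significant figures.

v ≈ 770 m/s

r_p = 1737 + 337.4 = 2074.4 km = 2.0744×10⁶ m.
r_a = 1737 + 3173 = 4910.0 km = 4.9100×10⁶ m.
Semi-major axis a = (r_p + r_a)/2 = 3492.2 km = 3.492×10⁶ m.
Vis-viva: v² = μ(2/r − 1/a) = 4.904×10¹² × (4.073×10⁻⁷ − 2.864×10⁻⁷) = 5.933×10⁵ m²/s².
v = 770.2 m/s.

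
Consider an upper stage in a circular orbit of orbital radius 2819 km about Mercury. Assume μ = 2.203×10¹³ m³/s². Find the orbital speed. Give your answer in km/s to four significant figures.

r = 2819 km = 2.819×10⁶ m.
For a circular orbit v = √(μ/r) = √(2.203×10¹³ / 2.819×10⁶) = √(7.815×10⁶) = 2796 m/s.
That is 2.796 km/s.

v ≈ 2.796 km/s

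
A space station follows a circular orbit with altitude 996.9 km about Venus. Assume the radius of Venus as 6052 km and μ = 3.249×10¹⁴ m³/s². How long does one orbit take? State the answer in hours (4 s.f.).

T ≈ 1.812 hours

r = 6052 + 996.9 = 7048.9 km = 7.0489×10⁶ m.
Kepler's third law: T = 2π√(r³/μ) = 2π√((7.049×10⁶)³ / 3.249×10¹⁴).
r³/μ = 1.078×10⁶ s², so T = 2π × 1.038×10³ = 6.524×10³ s.
Converting: 6.524×10³ s ÷ 3600 = 1.812 hours.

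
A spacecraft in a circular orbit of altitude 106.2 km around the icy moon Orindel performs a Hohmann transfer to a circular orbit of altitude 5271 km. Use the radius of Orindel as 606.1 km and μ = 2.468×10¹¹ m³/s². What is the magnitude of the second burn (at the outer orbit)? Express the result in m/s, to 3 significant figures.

r₁ = 606.1 + 106.2 = 712.30 km = 7.1230×10⁵ m.
r₂ = 606.1 + 5271 = 5877.1 km = 5.8771×10⁶ m.
Transfer ellipse a_t = (r₁ + r₂)/2 = 3.295×10⁶ m.
At r₁: circular v_c1 = √(μ/r₁) = 588.6 m/s; transfer-periapsis v_p = √[μ(2/r₁ − 1/a_t)] = 786.2 m/s.
At r₂: circular v_c2 = √(μ/r₂) = 204.9 m/s; transfer-apoapsis v_a = √[μ(2/r₂ − 1/a_t)] = 95.28 m/s.
Δv₂ = v_c2 − v_a = 109.6 m/s.

Δv ≈ 110 m/s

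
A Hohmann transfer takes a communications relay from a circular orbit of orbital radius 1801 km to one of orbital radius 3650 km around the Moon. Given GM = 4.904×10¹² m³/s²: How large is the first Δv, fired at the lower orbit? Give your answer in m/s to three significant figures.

r₁ = 1801 km = 1.801×10⁶ m.
r₂ = 3650 km = 3.650×10⁶ m.
Transfer ellipse a_t = (r₁ + r₂)/2 = 2.726×10⁶ m.
At r₁: circular v_c1 = √(μ/r₁) = 1650 m/s; transfer-perilune v_p = √[μ(2/r₁ − 1/a_t)] = 1910 m/s.
Δv₁ = v_p − v_c1 = 259.5 m/s.

Δv ≈ 259 m/s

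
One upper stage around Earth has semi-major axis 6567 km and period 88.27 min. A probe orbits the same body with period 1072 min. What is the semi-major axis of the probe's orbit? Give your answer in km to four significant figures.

a₂ ≈ 34700 km

Kepler's third law: a³ ∝ T², so a₂ = a₁ (T₂/T₁)^(2/3).
T₂/T₁ = 12.14, (T₂/T₁)^(2/3) = 5.283.
a₂ = 6567 × 5.283 = 34700 km.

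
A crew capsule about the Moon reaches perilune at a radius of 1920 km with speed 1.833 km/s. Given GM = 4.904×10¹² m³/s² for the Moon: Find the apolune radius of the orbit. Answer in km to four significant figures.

apolune radius ≈ 3690 km

r_p = 1.920×10⁶ m.
Specific energy ε = v²/2 − μ/r = -8.742×10⁵ J/kg, so a = −μ/(2ε) = 2.805×10⁶ m.
The apsides satisfy r_p + r_a = 2a, so the apolune radius is 2a − r_p = 3.690×10⁶ m = 3689.6 km.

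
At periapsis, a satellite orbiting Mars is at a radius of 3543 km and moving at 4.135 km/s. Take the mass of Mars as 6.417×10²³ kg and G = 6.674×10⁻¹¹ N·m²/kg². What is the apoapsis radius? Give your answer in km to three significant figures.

μ = GM = 6.674×10⁻¹¹ × 6.417×10²³ = 4.283×10¹³ m³/s².
r_p = 3.543×10⁶ m.
Specific energy ε = v²/2 − μ/r = -3.539×10⁶ J/kg, so a = −μ/(2ε) = 6.051×10⁶ m.
The apsides satisfy r_p + r_a = 2a, so the apoapsis radius is 2a − r_p = 8.560×10⁶ m = 8559.5 km.

apoapsis radius ≈ 8560 km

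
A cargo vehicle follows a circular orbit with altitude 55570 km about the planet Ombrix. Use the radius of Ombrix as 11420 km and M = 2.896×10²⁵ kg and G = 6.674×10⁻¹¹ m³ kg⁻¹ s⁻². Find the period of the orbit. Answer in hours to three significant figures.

T ≈ 21.8 hours

μ = GM = 6.674×10⁻¹¹ × 2.896×10²⁵ = 1.933×10¹⁵ m³/s².
r = 11420 + 55570 = 66990 km = 6.6990×10⁷ m.
Kepler's third law: T = 2π√(r³/μ) = 2π√((6.699×10⁷)³ / 1.933×10¹⁵).
r³/μ = 1.555×10⁸ s², so T = 2π × 1.247×10⁴ = 7.836×10⁴ s.
Converting: 7.836×10⁴ s ÷ 3600 = 21.77 hours.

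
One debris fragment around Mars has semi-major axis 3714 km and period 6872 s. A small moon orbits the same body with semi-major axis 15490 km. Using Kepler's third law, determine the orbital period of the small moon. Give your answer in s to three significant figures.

Kepler's third law: T² ∝ a³, so T₂ = T₁ (a₂/a₁)^(3/2).
a₂/a₁ = 4.171, (a₂/a₁)^(3/2) = 8.518.
T₂ = 6872 × 8.518 = 58530 s.

T₂ ≈ 58500 s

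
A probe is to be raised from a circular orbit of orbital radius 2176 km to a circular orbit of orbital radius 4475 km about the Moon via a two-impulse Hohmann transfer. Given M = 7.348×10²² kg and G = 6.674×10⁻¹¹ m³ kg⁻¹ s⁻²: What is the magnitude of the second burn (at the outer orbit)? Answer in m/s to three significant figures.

Δv ≈ 200 m/s

μ = GM = 6.674×10⁻¹¹ × 7.348×10²² = 4.904×10¹² m³/s².
r₁ = 2176 km = 2.176×10⁶ m.
r₂ = 4475 km = 4.475×10⁶ m.
Transfer ellipse a_t = (r₁ + r₂)/2 = 3.326×10⁶ m.
At r₁: circular v_c1 = √(μ/r₁) = 1501 m/s; transfer-perilune v_p = √[μ(2/r₁ − 1/a_t)] = 1741 m/s.
At r₂: circular v_c2 = √(μ/r₂) = 1047 m/s; transfer-apolune v_a = √[μ(2/r₂ − 1/a_t)] = 846.8 m/s.
Δv₂ = v_c2 − v_a = 200.0 m/s.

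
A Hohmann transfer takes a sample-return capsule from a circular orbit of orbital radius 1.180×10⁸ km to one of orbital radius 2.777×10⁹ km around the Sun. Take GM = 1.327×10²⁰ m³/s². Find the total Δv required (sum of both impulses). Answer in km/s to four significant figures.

Δv_total ≈ 17.85 km/s

r₁ = 1.180×10⁸ km = 1.180×10¹¹ m.
r₂ = 2.777×10⁹ km = 2.777×10¹² m.
Transfer ellipse a_t = (r₁ + r₂)/2 = 1.448×10¹² m.
At r₁: circular v_c1 = √(μ/r₁) = 33530 m/s; transfer-perihelion v_p = √[μ(2/r₁ − 1/a_t)] = 46450 m/s.
Δv₁ = v_p − v_c1 = 12910 m/s.
At r₂: circular v_c2 = √(μ/r₂) = 6913 m/s; transfer-aphelion v_a = √[μ(2/r₂ − 1/a_t)] = 1974 m/s.
Δv₂ = v_c2 − v_a = 4939 m/s.
Total Δv = Δv₁ + Δv₂ = 17850 m/s = 17.85 km/s.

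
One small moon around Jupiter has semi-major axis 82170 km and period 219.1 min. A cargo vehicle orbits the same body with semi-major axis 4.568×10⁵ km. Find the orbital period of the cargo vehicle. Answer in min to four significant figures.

T₂ ≈ 2872 min

Kepler's third law: T² ∝ a³, so T₂ = T₁ (a₂/a₁)^(3/2).
a₂/a₁ = 5.559, (a₂/a₁)^(3/2) = 13.11.
T₂ = 219.1 × 13.11 = 2872 min.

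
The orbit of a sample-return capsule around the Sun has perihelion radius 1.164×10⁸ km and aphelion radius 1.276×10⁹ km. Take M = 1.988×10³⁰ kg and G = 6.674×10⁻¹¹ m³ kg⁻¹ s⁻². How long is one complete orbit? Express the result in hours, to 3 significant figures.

T ≈ 88000 hours

μ = GM = 6.674×10⁻¹¹ × 1.988×10³⁰ = 1.327×10²⁰ m³/s².
Semi-major axis a = (r_p + r_a)/2 = (1.1640×10⁸ + 1.2760×10⁹)/2 = 6.9620×10⁸ km = 6.962×10¹¹ m.
By Kepler's third law T = 2π√(a³/μ) = 2π × 5.043×10⁷ = 3.169×10⁸ s.
= 88020 hours.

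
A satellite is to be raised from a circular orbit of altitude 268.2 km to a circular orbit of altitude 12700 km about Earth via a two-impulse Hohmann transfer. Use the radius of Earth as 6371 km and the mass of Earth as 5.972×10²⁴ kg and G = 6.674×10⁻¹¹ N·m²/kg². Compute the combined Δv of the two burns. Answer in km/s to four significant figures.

Δv_total ≈ 2.975 km/s

μ = GM = 6.674×10⁻¹¹ × 5.972×10²⁴ = 3.986×10¹⁴ m³/s².
r₁ = 6371 + 268.2 = 6639.2 km = 6.6392×10⁶ m.
r₂ = 6371 + 12700 = 19071 km = 1.9071×10⁷ m.
Transfer ellipse a_t = (r₁ + r₂)/2 = 1.286×10⁷ m.
At r₁: circular v_c1 = √(μ/r₁) = 7748 m/s; transfer-perigee v_p = √[μ(2/r₁ − 1/a_t)] = 9437 m/s.
Δv₁ = v_p − v_c1 = 1689 m/s.
At r₂: circular v_c2 = √(μ/r₂) = 4572 m/s; transfer-apogee v_a = √[μ(2/r₂ − 1/a_t)] = 3285 m/s.
Δv₂ = v_c2 − v_a = 1286 m/s.
Total Δv = Δv₁ + Δv₂ = 2975 m/s = 2.975 km/s.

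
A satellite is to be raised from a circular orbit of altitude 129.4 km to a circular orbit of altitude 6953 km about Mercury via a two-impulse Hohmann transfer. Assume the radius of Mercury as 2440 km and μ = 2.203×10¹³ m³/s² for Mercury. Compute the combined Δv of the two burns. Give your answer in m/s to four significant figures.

Δv_total ≈ 1269 m/s

r₁ = 2440 + 129.4 = 2569.4 km = 2.5694×10⁶ m.
r₂ = 2440 + 6953 = 9393.0 km = 9.3930×10⁶ m.
Transfer ellipse a_t = (r₁ + r₂)/2 = 5.981×10⁶ m.
At r₁: circular v_c1 = √(μ/r₁) = 2928 m/s; transfer-periherm v_p = √[μ(2/r₁ − 1/a_t)] = 3669 m/s.
Δv₁ = v_p − v_c1 = 741.3 m/s.
At r₂: circular v_c2 = √(μ/r₂) = 1531 m/s; transfer-apoherm v_a = √[μ(2/r₂ − 1/a_t)] = 1004 m/s.
Δv₂ = v_c2 − v_a = 527.7 m/s.
Total Δv = Δv₁ + Δv₂ = 1269 m/s.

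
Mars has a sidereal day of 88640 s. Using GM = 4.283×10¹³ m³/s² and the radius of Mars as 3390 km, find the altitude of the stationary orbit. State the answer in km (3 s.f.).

A synchronous orbit has period T, so by Kepler's third law a = (μT²/4π²)^(1/3).
μT²/4π² = 4.283×10¹³ × (8.864×10⁴)² / 39.48 = 8.524×10²¹ m³.
a = 2.043×10⁷ m = 20428 km.
Altitude h = a − R = 20428 − 3390 = 17038 km.

h_sync ≈ 17000 km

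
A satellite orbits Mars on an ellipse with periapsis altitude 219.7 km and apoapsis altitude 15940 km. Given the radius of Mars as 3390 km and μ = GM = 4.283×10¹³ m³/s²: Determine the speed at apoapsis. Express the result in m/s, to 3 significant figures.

v ≈ 835 m/s

r_p = 3390 + 219.7 = 3609.7 km = 3.6097×10⁶ m.
r_a = 3390 + 15940 = 19330 km = 1.9330×10⁷ m.
Semi-major axis a = (r_p + r_a)/2 = 11470 km = 1.147×10⁷ m.
Vis-viva: v² = μ(2/r − 1/a) = 4.283×10¹³ × (1.035×10⁻⁷ − 8.719×10⁻⁸) = 6.973×10⁵ m²/s².
v = 835.1 m/s.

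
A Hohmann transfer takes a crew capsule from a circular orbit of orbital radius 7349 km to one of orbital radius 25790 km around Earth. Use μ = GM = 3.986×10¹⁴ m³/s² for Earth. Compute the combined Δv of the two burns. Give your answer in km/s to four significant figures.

Δv_total ≈ 3.137 km/s

r₁ = 7349 km = 7.349×10⁶ m.
r₂ = 25790 km = 2.579×10⁷ m.
Transfer ellipse a_t = (r₁ + r₂)/2 = 1.657×10⁷ m.
At r₁: circular v_c1 = √(μ/r₁) = 7365 m/s; transfer-perigee v_p = √[μ(2/r₁ − 1/a_t)] = 9188 m/s.
Δv₁ = v_p − v_c1 = 1823 m/s.
At r₂: circular v_c2 = √(μ/r₂) = 3931 m/s; transfer-apogee v_a = √[μ(2/r₂ − 1/a_t)] = 2618 m/s.
Δv₂ = v_c2 − v_a = 1313 m/s.
Total Δv = Δv₁ + Δv₂ = 3137 m/s = 3.137 km/s.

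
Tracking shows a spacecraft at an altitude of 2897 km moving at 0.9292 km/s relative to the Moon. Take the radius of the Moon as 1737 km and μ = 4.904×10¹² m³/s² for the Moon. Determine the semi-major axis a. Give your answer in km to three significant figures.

r = 1737 + 2897 = 4634.0 km = 4.634×10⁶ m.
Specific orbital energy ε = v²/2 − μ/r = (929.2)²/2 − 4.904×10¹²/4.634×10⁶ = -6.266×10⁵ J/kg.
Since ε = −μ/(2a), a = −μ/(2ε) = 3.913×10⁶ m = 3913.4 km.

a ≈ 3910 km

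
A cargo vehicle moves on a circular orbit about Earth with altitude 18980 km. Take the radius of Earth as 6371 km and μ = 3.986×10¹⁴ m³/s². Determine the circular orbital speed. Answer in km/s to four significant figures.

v ≈ 3.965 km/s

r = 6371 + 18980 = 25351 km = 2.5351×10⁷ m.
For a circular orbit v = √(μ/r) = √(3.986×10¹⁴ / 2.535×10⁷) = √(1.572×10⁷) = 3965 m/s.
That is 3.965 km/s.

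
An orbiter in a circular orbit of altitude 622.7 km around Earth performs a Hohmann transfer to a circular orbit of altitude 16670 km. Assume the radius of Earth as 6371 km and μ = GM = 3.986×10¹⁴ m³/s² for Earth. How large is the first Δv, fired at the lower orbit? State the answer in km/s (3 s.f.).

r₁ = 6371 + 622.7 = 6993.7 km = 6.9937×10⁶ m.
r₂ = 6371 + 16670 = 23041 km = 2.3041×10⁷ m.
Transfer ellipse a_t = (r₁ + r₂)/2 = 1.502×10⁷ m.
At r₁: circular v_c1 = √(μ/r₁) = 7549 m/s; transfer-perigee v_p = √[μ(2/r₁ − 1/a_t)] = 9351 m/s.
Δv₁ = v_p − v_c1 = 1802 m/s.
= 1.802 km/s.

Δv ≈ 1.80 km/s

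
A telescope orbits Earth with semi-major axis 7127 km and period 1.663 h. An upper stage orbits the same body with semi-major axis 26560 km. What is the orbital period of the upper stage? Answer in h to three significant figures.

Kepler's third law: T² ∝ a³, so T₂ = T₁ (a₂/a₁)^(3/2).
a₂/a₁ = 3.727, (a₂/a₁)^(3/2) = 7.194.
T₂ = 1.663 × 7.194 = 11.96 h.

T₂ ≈ 12.0 h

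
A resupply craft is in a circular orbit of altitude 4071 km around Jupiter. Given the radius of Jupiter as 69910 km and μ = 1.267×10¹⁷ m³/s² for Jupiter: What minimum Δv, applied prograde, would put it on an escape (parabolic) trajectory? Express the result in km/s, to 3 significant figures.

Δv ≈ 17.1 km/s

r = 69910 + 4071 = 73981 km = 7.3981×10⁷ m.
Circular speed v_c = √(μ/r) = 41380 m/s.
Escape speed v_esc = √(2μ/r) = √2 × v_c = 58530 m/s.
Δv = v_esc − v_c = 17140 m/s = 17.14 km/s.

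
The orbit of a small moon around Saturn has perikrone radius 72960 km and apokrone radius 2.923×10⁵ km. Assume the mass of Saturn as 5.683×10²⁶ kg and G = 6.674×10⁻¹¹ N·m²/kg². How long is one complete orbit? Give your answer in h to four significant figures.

μ = GM = 6.674×10⁻¹¹ × 5.683×10²⁶ = 3.793×10¹⁶ m³/s².
Semi-major axis a = (r_p + r_a)/2 = (72960 + 2.9230×10⁵)/2 = 1.8263×10⁵ km = 1.826×10⁸ m.
By Kepler's third law T = 2π√(a³/μ) = 2π × 1.267×10⁴ = 7.963×10⁴ s.
= 22.12 h.

T ≈ 22.12 h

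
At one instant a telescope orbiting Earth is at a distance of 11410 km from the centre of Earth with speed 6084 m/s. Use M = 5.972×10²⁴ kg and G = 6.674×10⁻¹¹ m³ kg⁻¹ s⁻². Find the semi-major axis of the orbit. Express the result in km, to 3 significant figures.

a ≈ 12100 km

μ = GM = 6.674×10⁻¹¹ × 5.972×10²⁴ = 3.986×10¹⁴ m³/s².
r = 1.141×10⁷ m.
Specific orbital energy ε = v²/2 − μ/r = (6084)²/2 − 3.986×10¹⁴/1.141×10⁷ = -1.642×10⁷ J/kg.
Since ε = −μ/(2a), a = −μ/(2ε) = 1.213×10⁷ m = 12134 km.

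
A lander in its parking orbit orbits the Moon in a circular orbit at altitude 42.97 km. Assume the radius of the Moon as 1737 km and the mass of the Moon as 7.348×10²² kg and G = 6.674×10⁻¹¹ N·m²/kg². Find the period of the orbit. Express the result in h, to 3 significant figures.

T ≈ 1.87 h

μ = GM = 6.674×10⁻¹¹ × 7.348×10²² = 4.904×10¹² m³/s².
r = 1737 + 42.97 = 1780.0 km = 1.7800×10⁶ m.
Kepler's third law: T = 2π√(r³/μ) = 2π√((1.780×10⁶)³ / 4.904×10¹²).
r³/μ = 1.150×10⁶ s², so T = 2π × 1.072×10³ = 6.738×10³ s.
Converting: 6.738×10³ s ÷ 3600 = 1.872 h.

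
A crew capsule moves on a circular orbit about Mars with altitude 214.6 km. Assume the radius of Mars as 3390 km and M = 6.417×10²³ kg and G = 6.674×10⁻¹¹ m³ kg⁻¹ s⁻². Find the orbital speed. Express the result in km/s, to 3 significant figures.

v ≈ 3.45 km/s

μ = GM = 6.674×10⁻¹¹ × 6.417×10²³ = 4.283×10¹³ m³/s².
r = 3390 + 214.6 = 3604.6 km = 3.6046×10⁶ m.
For a circular orbit v = √(μ/r) = √(4.283×10¹³ / 3.605×10⁶) = √(1.188×10⁷) = 3447 m/s.
That is 3.447 km/s.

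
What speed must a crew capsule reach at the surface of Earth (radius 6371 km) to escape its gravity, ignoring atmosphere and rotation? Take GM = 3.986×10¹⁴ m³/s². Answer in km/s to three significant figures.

v_esc ≈ 11.2 km/s

r = R = 6.371×10⁶ m.
Escape speed v_esc = √(2μ/r) = √(2 × 3.986×10¹⁴ / 6.371×10⁶) = √(1.251×10⁸) = 11190 m/s.
= 11.19 km/s.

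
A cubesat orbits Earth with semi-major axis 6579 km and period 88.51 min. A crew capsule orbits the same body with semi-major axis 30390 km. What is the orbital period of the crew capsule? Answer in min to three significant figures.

T₂ ≈ 879 min

Kepler's third law: T² ∝ a³, so T₂ = T₁ (a₂/a₁)^(3/2).
a₂/a₁ = 4.619, (a₂/a₁)^(3/2) = 9.928.
T₂ = 88.51 × 9.928 = 878.7 min.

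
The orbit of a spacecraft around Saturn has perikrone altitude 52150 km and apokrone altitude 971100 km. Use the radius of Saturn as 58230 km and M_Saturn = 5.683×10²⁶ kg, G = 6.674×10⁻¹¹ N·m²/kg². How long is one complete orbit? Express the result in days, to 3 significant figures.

T ≈ 5.08 days

μ = GM = 6.674×10⁻¹¹ × 5.683×10²⁶ = 3.793×10¹⁶ m³/s².
r_p = 58230 + 52150 = 110380 km = 1.1038×10⁸ m.
r_a = 58230 + 971100 = 1029300 km = 1.0293×10⁹ m.
Semi-major axis a = (r_p + r_a)/2 = (1.1038×10⁵ + 1.0293×10⁶)/2 = 5.6986×10⁵ km = 5.699×10⁸ m.
By Kepler's third law T = 2π√(a³/μ) = 2π × 6.985×10⁴ = 4.389×10⁵ s.
= 5.080 days.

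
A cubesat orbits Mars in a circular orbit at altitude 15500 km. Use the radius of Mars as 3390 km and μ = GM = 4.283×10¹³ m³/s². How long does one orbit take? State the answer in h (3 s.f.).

r = 3390 + 15500 = 18890 km = 1.8890×10⁷ m.
Kepler's third law: T = 2π√(r³/μ) = 2π√((1.889×10⁷)³ / 4.283×10¹³).
r³/μ = 1.574×10⁸ s², so T = 2π × 1.255×10⁴ = 7.882×10⁴ s.
Converting: 7.882×10⁴ s ÷ 3600 = 21.90 h.

T ≈ 21.9 h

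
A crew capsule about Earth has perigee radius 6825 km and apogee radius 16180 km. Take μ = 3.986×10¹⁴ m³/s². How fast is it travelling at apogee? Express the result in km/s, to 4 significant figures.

v ≈ 3.823 km/s

Semi-major axis a = (r_p + r_a)/2 = 11502 km = 1.150×10⁷ m.
Vis-viva: v² = μ(2/r − 1/a) = 3.986×10¹⁴ × (1.236×10⁻⁷ − 8.694×10⁻⁸) = 1.462×10⁷ m²/s².
v = 3823 m/s = 3.823 km/s.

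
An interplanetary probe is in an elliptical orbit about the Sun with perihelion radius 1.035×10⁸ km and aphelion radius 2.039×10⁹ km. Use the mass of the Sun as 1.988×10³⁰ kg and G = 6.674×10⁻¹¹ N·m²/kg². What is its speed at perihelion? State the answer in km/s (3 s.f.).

v ≈ 49.4 km/s

μ = GM = 6.674×10⁻¹¹ × 1.988×10³⁰ = 1.327×10²⁰ m³/s².
Semi-major axis a = (r_p + r_a)/2 = 1.0712×10⁹ km = 1.071×10¹² m.
Vis-viva: v² = μ(2/r − 1/a) = 1.327×10²⁰ × (1.932×10⁻¹¹ − 9.335×10⁻¹³) = 2.440×10⁹ m²/s².
v = 49400 m/s = 49.40 km/s.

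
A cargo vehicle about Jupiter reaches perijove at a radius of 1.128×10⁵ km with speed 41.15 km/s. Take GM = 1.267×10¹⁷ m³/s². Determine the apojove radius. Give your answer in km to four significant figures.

apojove radius ≈ 3.453×10⁵ km

r_p = 1.128×10⁸ m.
Specific energy ε = v²/2 − μ/r = -2.766×10⁸ J/kg, so a = −μ/(2ε) = 2.291×10⁸ m.
The apsides satisfy r_p + r_a = 2a, so the apojove radius is 2a − r_p = 3.453×10⁸ m = 3.4532×10⁵ km.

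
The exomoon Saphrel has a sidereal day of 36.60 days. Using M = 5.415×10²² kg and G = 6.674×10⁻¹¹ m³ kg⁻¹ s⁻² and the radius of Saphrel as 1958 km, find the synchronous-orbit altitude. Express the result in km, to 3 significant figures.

μ = GM = 6.674×10⁻¹¹ × 5.415×10²² = 3.614×10¹² m³/s².
T = 36.60 days = 3.162×10⁶ s.
A synchronous orbit has period T, so by Kepler's third law a = (μT²/4π²)^(1/3).
μT²/4π² = 3.614×10¹² × (3.162×10⁶)² / 39.48 = 9.154×10²³ m³.
a = 9.710×10⁷ m = 97097 km.
Altitude h = a − R = 97097 − 1958 = 95139 km.

h_sync ≈ 95100 km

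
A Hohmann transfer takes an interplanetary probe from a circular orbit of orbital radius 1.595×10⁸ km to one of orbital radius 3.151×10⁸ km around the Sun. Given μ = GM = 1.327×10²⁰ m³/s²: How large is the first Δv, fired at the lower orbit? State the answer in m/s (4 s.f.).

r₁ = 1.595×10⁸ km = 1.595×10¹¹ m.
r₂ = 3.151×10⁸ km = 3.151×10¹¹ m.
Transfer ellipse a_t = (r₁ + r₂)/2 = 2.373×10¹¹ m.
At r₁: circular v_c1 = √(μ/r₁) = 28840 m/s; transfer-perihelion v_p = √[μ(2/r₁ − 1/a_t)] = 33240 m/s.
Δv₁ = v_p − v_c1 = 4394 m/s.

Δv ≈ 4394 m/s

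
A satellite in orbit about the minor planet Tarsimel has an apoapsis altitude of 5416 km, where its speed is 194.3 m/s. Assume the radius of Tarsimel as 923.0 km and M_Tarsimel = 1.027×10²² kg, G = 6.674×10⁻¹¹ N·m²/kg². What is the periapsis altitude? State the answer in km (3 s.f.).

μ = GM = 6.674×10⁻¹¹ × 1.027×10²² = 6.854×10¹¹ m³/s².
r_a = 923.0 + 5416 = 6339.0 km = 6.339×10⁶ m.
Specific energy ε = v²/2 − μ/r = -8.925×10⁴ J/kg, so a = −μ/(2ε) = 3.840×10⁶ m.
The apsides satisfy r_p + r_a = 2a, so the periapsis radius is 2a − r_a = 1.341×10⁶ m = 1340.7 km.
Periapsis altitude = 1340.7 − 923.0 = 417.67 km.

periapsis altitude ≈ 418 km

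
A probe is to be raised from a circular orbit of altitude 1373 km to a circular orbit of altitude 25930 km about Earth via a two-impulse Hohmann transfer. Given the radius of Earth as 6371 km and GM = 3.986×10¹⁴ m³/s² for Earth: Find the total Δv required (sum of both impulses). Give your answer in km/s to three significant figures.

Δv_total ≈ 3.27 km/s

r₁ = 6371 + 1373 = 7744.0 km = 7.7440×10⁶ m.
r₂ = 6371 + 25930 = 32301 km = 3.2301×10⁷ m.
Transfer ellipse a_t = (r₁ + r₂)/2 = 2.002×10⁷ m.
At r₁: circular v_c1 = √(μ/r₁) = 7174 m/s; transfer-perigee v_p = √[μ(2/r₁ − 1/a_t)] = 9112 m/s.
Δv₁ = v_p − v_c1 = 1938 m/s.
At r₂: circular v_c2 = √(μ/r₂) = 3513 m/s; transfer-apogee v_a = √[μ(2/r₂ − 1/a_t)] = 2185 m/s.
Δv₂ = v_c2 − v_a = 1328 m/s.
Total Δv = Δv₁ + Δv₂ = 3266 m/s = 3.266 km/s.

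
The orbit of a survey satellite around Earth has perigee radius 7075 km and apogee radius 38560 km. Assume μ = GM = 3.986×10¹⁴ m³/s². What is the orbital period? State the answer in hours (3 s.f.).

T ≈ 9.53 hours

Semi-major axis a = (r_p + r_a)/2 = (7075.0 + 38560)/2 = 22818 km = 2.282×10⁷ m.
By Kepler's third law T = 2π√(a³/μ) = 2π × 5.459×10³ = 3.430×10⁴ s.
= 9.528 hours.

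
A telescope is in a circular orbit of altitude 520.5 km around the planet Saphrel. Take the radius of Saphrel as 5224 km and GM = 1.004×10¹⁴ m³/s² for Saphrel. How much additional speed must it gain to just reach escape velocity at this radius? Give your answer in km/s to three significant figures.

r = 5224 + 520.5 = 5744.5 km = 5.7445×10⁶ m.
Circular speed v_c = √(μ/r) = 4181 m/s.
Escape speed v_esc = √(2μ/r) = √2 × v_c = 5912 m/s.
Δv = v_esc − v_c = 1732 m/s = 1.732 km/s.

Δv ≈ 1.73 km/s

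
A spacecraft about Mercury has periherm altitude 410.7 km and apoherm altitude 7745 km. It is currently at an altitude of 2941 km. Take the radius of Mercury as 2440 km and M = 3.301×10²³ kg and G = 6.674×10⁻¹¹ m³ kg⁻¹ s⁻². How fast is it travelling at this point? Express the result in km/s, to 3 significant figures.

v ≈ 2.19 km/s

μ = GM = 6.674×10⁻¹¹ × 3.301×10²³ = 2.203×10¹³ m³/s².
r_p = 2440 + 410.7 = 2850.7 km = 2.8507×10⁶ m.
r_a = 2440 + 7745 = 10185 km = 1.0185×10⁷ m.
r = 2440 + 2941 = 5381.0 km = 5.381×10⁶ m.
Semi-major axis a = (r_p + r_a)/2 = 6517.9 km = 6.518×10⁶ m.
Vis-viva: v² = μ(2/r − 1/a) = 2.203×10¹³ × (3.717×10⁻⁷ − 1.534×10⁻⁷) = 4.808×10⁶ m²/s².
v = 2193 m/s = 2.193 km/s.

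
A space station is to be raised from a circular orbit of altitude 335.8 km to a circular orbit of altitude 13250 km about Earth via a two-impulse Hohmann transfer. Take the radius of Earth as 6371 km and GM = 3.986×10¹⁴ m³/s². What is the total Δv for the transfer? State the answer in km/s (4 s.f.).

r₁ = 6371 + 335.8 = 6706.8 km = 6.7068×10⁶ m.
r₂ = 6371 + 13250 = 19621 km = 1.9621×10⁷ m.
Transfer ellipse a_t = (r₁ + r₂)/2 = 1.316×10⁷ m.
At r₁: circular v_c1 = √(μ/r₁) = 7709 m/s; transfer-perigee v_p = √[μ(2/r₁ − 1/a_t)] = 9412 m/s.
Δv₁ = v_p − v_c1 = 1703 m/s.
At r₂: circular v_c2 = √(μ/r₂) = 4507 m/s; transfer-apogee v_a = √[μ(2/r₂ − 1/a_t)] = 3217 m/s.
Δv₂ = v_c2 − v_a = 1290 m/s.
Total Δv = Δv₁ + Δv₂ = 2993 m/s = 2.993 km/s.

Δv_total ≈ 2.993 km/s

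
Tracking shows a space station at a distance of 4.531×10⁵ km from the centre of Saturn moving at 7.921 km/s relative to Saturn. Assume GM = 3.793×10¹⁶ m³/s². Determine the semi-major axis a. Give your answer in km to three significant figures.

a ≈ 3.62×10⁵ km

r = 4.531×10⁸ m.
Vis-viva rearranged: 1/a = 2/r − v²/μ = 4.414×10⁻⁹ − 1.654×10⁻⁹ = 2.760×10⁻⁹ m⁻¹.
a = 3.623×10⁸ m = 3.6233×10⁵ km.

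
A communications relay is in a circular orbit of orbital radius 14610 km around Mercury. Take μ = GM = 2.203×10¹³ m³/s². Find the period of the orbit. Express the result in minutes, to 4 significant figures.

T ≈ 1246 minutes

r = 14610 km = 1.461×10⁷ m.
Kepler's third law: T = 2π√(r³/μ) = 2π√((1.461×10⁷)³ / 2.203×10¹³).
r³/μ = 1.416×10⁸ s², so T = 2π × 1.190×10⁴ = 7.476×10⁴ s.
Converting: 7.476×10⁴ s ÷ 60.00 = 1246 minutes.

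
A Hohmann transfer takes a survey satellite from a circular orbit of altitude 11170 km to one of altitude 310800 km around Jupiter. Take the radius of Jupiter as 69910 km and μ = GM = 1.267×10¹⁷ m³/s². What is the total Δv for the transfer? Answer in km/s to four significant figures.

r₁ = 69910 + 11170 = 81080 km = 8.1080×10⁷ m.
r₂ = 69910 + 310800 = 380710 km = 3.8071×10⁸ m.
Transfer ellipse a_t = (r₁ + r₂)/2 = 2.309×10⁸ m.
At r₁: circular v_c1 = √(μ/r₁) = 39530 m/s; transfer-perijove v_p = √[μ(2/r₁ − 1/a_t)] = 50760 m/s.
Δv₁ = v_p − v_c1 = 11230 m/s.
At r₂: circular v_c2 = √(μ/r₂) = 18240 m/s; transfer-apojove v_a = √[μ(2/r₂ − 1/a_t)] = 10810 m/s.
Δv₂ = v_c2 − v_a = 7432 m/s.
Total Δv = Δv₁ + Δv₂ = 18660 m/s = 18.66 km/s.

Δv_total ≈ 18.66 km/s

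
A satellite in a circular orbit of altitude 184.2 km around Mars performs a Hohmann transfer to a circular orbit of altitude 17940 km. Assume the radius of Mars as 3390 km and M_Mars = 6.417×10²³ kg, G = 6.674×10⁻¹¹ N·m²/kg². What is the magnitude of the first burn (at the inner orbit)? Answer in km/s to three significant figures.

Δv ≈ 1.07 km/s

μ = GM = 6.674×10⁻¹¹ × 6.417×10²³ = 4.283×10¹³ m³/s².
r₁ = 3390 + 184.2 = 3574.2 km = 3.5742×10⁶ m.
r₂ = 3390 + 17940 = 21330 km = 2.1330×10⁷ m.
Transfer ellipse a_t = (r₁ + r₂)/2 = 1.245×10⁷ m.
At r₁: circular v_c1 = √(μ/r₁) = 3462 m/s; transfer-periapsis v_p = √[μ(2/r₁ − 1/a_t)] = 4530 m/s.
Δv₁ = v_p − v_c1 = 1069 m/s.
= 1.069 km/s.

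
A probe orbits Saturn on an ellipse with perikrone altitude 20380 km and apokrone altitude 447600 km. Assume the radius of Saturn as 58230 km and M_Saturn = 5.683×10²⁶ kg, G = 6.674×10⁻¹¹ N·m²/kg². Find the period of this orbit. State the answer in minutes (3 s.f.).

T ≈ 2690 minutes

μ = GM = 6.674×10⁻¹¹ × 5.683×10²⁶ = 3.793×10¹⁶ m³/s².
r_p = 58230 + 20380 = 78610 km = 7.8610×10⁷ m.
r_a = 58230 + 447600 = 505830 km = 5.0583×10⁸ m.
Semi-major axis a = (r_p + r_a)/2 = (78610 + 5.0583×10⁵)/2 = 2.9222×10⁵ km = 2.922×10⁸ m.
By Kepler's third law T = 2π√(a³/μ) = 2π × 2.565×10⁴ = 1.612×10⁵ s.
= 2686 minutes.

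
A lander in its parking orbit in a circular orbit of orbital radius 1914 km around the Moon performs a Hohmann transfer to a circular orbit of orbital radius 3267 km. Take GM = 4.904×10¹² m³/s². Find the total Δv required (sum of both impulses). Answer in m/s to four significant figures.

Δv_total ≈ 369.0 m/s

r₁ = 1914 km = 1.914×10⁶ m.
r₂ = 3267 km = 3.267×10⁶ m.
Transfer ellipse a_t = (r₁ + r₂)/2 = 2.590×10⁶ m.
At r₁: circular v_c1 = √(μ/r₁) = 1601 m/s; transfer-perilune v_p = √[μ(2/r₁ − 1/a_t)] = 1798 m/s.
Δv₁ = v_p − v_c1 = 196.9 m/s.
At r₂: circular v_c2 = √(μ/r₂) = 1225 m/s; transfer-apolune v_a = √[μ(2/r₂ − 1/a_t)] = 1053 m/s.
Δv₂ = v_c2 − v_a = 172.1 m/s.
Total Δv = Δv₁ + Δv₂ = 369.0 m/s.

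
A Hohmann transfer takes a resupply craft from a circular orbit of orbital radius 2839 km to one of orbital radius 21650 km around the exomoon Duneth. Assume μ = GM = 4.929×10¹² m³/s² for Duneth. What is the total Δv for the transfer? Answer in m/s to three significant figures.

r₁ = 2839 km = 2.839×10⁶ m.
r₂ = 21650 km = 2.165×10⁷ m.
Transfer ellipse a_t = (r₁ + r₂)/2 = 1.224×10⁷ m.
At r₁: circular v_c1 = √(μ/r₁) = 1318 m/s; transfer-periapsis v_p = √[μ(2/r₁ − 1/a_t)] = 1752 m/s.
Δv₁ = v_p − v_c1 = 434.4 m/s.
At r₂: circular v_c2 = √(μ/r₂) = 477.1 m/s; transfer-apoapsis v_a = √[μ(2/r₂ − 1/a_t)] = 229.8 m/s.
Δv₂ = v_c2 − v_a = 247.4 m/s.
Total Δv = Δv₁ + Δv₂ = 681.8 m/s.

Δv_total ≈ 682 m/s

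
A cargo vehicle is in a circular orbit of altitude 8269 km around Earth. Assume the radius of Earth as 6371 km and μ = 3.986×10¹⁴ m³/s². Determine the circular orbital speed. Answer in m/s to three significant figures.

r = 6371 + 8269 = 14640 km = 1.4640×10⁷ m.
For a circular orbit v = √(μ/r) = √(3.986×10¹⁴ / 1.464×10⁷) = √(2.723×10⁷) = 5218 m/s.

v ≈ 5220 m/s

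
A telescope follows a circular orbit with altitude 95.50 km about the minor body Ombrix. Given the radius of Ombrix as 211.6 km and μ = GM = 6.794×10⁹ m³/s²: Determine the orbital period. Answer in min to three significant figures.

r = 211.6 + 95.50 = 307.10 km = 3.0710×10⁵ m.
Kepler's third law: T = 2π√(r³/μ) = 2π√((3.071×10⁵)³ / 6.794×10⁹).
r³/μ = 4.263×10⁶ s², so T = 2π × 2.065×10³ = 1.297×10⁴ s.
Converting: 1.297×10⁴ s ÷ 60.00 = 216.2 min.

T ≈ 216 min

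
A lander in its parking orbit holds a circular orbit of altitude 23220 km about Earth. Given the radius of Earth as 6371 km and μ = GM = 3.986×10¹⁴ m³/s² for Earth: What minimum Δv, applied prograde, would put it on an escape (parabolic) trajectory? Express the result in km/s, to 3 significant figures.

r = 6371 + 23220 = 29591 km = 2.9591×10⁷ m.
Circular speed v_c = √(μ/r) = 3670 m/s.
Escape speed v_esc = √(2μ/r) = √2 × v_c = 5190 m/s.
Δv = v_esc − v_c = 1520 m/s = 1.520 km/s.

Δv ≈ 1.52 km/s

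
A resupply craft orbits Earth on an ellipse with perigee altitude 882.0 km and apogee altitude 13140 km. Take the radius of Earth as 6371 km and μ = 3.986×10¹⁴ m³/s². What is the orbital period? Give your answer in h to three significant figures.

T ≈ 4.28 h

r_p = 6371 + 882.0 = 7253.0 km = 7.2530×10⁶ m.
r_a = 6371 + 13140 = 19511 km = 1.9511×10⁷ m.
Semi-major axis a = (r_p + r_a)/2 = (7253.0 + 19511)/2 = 13382 km = 1.338×10⁷ m.
By Kepler's third law T = 2π√(a³/μ) = 2π × 2.452×10³ = 1.541×10⁴ s.
= 4.279 h.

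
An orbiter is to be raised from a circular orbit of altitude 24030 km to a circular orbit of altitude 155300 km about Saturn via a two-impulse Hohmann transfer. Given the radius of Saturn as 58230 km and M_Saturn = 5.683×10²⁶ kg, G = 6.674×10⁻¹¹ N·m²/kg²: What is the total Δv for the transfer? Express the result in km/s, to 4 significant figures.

Δv_total ≈ 7.716 km/s

μ = GM = 6.674×10⁻¹¹ × 5.683×10²⁶ = 3.793×10¹⁶ m³/s².
r₁ = 58230 + 24030 = 82260 km = 8.2260×10⁷ m.
r₂ = 58230 + 155300 = 213530 km = 2.1353×10⁸ m.
Transfer ellipse a_t = (r₁ + r₂)/2 = 1.479×10⁸ m.
At r₁: circular v_c1 = √(μ/r₁) = 21470 m/s; transfer-perikrone v_p = √[μ(2/r₁ − 1/a_t)] = 25800 m/s.
Δv₁ = v_p − v_c1 = 4328 m/s.
At r₂: circular v_c2 = √(μ/r₂) = 13330 m/s; transfer-apokrone v_a = √[μ(2/r₂ − 1/a_t)] = 9940 m/s.
Δv₂ = v_c2 − v_a = 3388 m/s.
Total Δv = Δv₁ + Δv₂ = 7716 m/s = 7.716 km/s.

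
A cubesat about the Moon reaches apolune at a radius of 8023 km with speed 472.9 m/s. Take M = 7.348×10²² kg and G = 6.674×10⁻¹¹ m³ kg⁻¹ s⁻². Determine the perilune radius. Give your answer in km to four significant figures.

perilune radius ≈ 1796 km

μ = GM = 6.674×10⁻¹¹ × 7.348×10²² = 4.904×10¹² m³/s².
r_a = 8.023×10⁶ m.
Specific energy ε = v²/2 − μ/r = -4.994×10⁵ J/kg, so a = −μ/(2ε) = 4.910×10⁶ m.
The apsides satisfy r_p + r_a = 2a, so the perilune radius is 2a − r_a = 1.796×10⁶ m = 1796.3 km.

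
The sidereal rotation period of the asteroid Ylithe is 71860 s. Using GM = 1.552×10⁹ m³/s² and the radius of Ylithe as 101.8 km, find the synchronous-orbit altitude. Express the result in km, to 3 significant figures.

h_sync ≈ 486 km

A synchronous orbit has period T, so by Kepler's third law a = (μT²/4π²)^(1/3).
μT²/4π² = 1.552×10⁹ × (7.186×10⁴)² / 39.48 = 2.030×10¹⁷ m³.
a = 5.877×10⁵ m = 587.72 km.
Altitude h = a − R = 587.72 − 101.8 = 485.92 km.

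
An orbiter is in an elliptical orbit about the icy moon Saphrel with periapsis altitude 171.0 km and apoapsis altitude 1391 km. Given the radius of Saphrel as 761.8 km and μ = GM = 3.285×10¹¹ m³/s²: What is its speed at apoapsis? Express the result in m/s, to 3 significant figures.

r_p = 761.8 + 171.0 = 932.80 km = 9.3280×10⁵ m.
r_a = 761.8 + 1391 = 2152.8 km = 2.1528×10⁶ m.
Semi-major axis a = (r_p + r_a)/2 = 1542.8 km = 1.543×10⁶ m.
Vis-viva: v² = μ(2/r − 1/a) = 3.285×10¹¹ × (9.290×10⁻⁷ − 6.482×10⁻⁷) = 9.226×10⁴ m²/s².
v = 303.7 m/s.

v ≈ 304 m/s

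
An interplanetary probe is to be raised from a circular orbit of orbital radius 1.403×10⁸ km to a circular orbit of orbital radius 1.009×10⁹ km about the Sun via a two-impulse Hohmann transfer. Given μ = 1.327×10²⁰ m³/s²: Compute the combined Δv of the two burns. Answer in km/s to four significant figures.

Δv_total ≈ 15.80 km/s

r₁ = 1.403×10⁸ km = 1.403×10¹¹ m.
r₂ = 1.009×10⁹ km = 1.009×10¹² m.
Transfer ellipse a_t = (r₁ + r₂)/2 = 5.746×10¹¹ m.
At r₁: circular v_c1 = √(μ/r₁) = 30750 m/s; transfer-perihelion v_p = √[μ(2/r₁ − 1/a_t)] = 40750 m/s.
Δv₁ = v_p − v_c1 = 9998 m/s.
At r₂: circular v_c2 = √(μ/r₂) = 11470 m/s; transfer-aphelion v_a = √[μ(2/r₂ − 1/a_t)] = 5667 m/s.
Δv₂ = v_c2 − v_a = 5802 m/s.
Total Δv = Δv₁ + Δv₂ = 15800 m/s = 15.80 km/s.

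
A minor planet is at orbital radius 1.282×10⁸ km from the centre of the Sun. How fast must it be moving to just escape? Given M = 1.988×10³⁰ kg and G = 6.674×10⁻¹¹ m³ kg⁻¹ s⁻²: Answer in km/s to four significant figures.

v_esc ≈ 45.50 km/s

μ = GM = 6.674×10⁻¹¹ × 1.988×10³⁰ = 1.327×10²⁰ m³/s².
r = 1.282×10⁸ km = 1.282×10¹¹ m.
Escape speed v_esc = √(2μ/r) = √(2 × 1.327×10²⁰ / 1.282×10¹¹) = √(2.070×10⁹) = 45500 m/s.
= 45.50 km/s.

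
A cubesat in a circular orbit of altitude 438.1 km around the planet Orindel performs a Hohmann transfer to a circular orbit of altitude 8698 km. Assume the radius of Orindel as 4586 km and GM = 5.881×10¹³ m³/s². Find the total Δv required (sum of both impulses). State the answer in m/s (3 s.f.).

Δv_total ≈ 1250 m/s

r₁ = 4586 + 438.1 = 5024.1 km = 5.0241×10⁶ m.
r₂ = 4586 + 8698 = 13284 km = 1.3284×10⁷ m.
Transfer ellipse a_t = (r₁ + r₂)/2 = 9.154×10⁶ m.
At r₁: circular v_c1 = √(μ/r₁) = 3421 m/s; transfer-periapsis v_p = √[μ(2/r₁ − 1/a_t)] = 4121 m/s.
Δv₁ = v_p − v_c1 = 700.1 m/s.
At r₂: circular v_c2 = √(μ/r₂) = 2104 m/s; transfer-apoapsis v_a = √[μ(2/r₂ − 1/a_t)] = 1559 m/s.
Δv₂ = v_c2 − v_a = 545.3 m/s.
Total Δv = Δv₁ + Δv₂ = 1245 m/s.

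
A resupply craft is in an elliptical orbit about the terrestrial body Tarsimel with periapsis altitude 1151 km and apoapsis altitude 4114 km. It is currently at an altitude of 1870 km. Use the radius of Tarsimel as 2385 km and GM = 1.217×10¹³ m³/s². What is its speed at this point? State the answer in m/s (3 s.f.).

v ≈ 1820 m/s

r_p = 2385 + 1151 = 3536.0 km = 3.5360×10⁶ m.
r_a = 2385 + 4114 = 6499.0 km = 6.4990×10⁶ m.
r = 2385 + 1870 = 4255.0 km = 4.255×10⁶ m.
Semi-major axis a = (r_p + r_a)/2 = 5017.5 km = 5.018×10⁶ m.
Vis-viva: v² = μ(2/r − 1/a) = 1.217×10¹³ × (4.700×10⁻⁷ − 1.993×10⁻⁷) = 3.295×10⁶ m²/s².
v = 1815 m/s.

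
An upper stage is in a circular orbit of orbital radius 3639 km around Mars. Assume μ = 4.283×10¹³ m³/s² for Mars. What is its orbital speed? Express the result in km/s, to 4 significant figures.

v ≈ 3.431 km/s

r = 3639 km = 3.639×10⁶ m.
For a circular orbit v = √(μ/r) = √(4.283×10¹³ / 3.639×10⁶) = √(1.177×10⁷) = 3431 m/s.
That is 3.431 km/s.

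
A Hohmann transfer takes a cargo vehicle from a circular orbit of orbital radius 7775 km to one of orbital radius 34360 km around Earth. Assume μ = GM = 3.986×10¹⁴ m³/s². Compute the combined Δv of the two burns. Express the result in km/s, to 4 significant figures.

Δv_total ≈ 3.321 km/s

r₁ = 7775 km = 7.775×10⁶ m.
r₂ = 34360 km = 3.436×10⁷ m.
Transfer ellipse a_t = (r₁ + r₂)/2 = 2.107×10⁷ m.
At r₁: circular v_c1 = √(μ/r₁) = 7160 m/s; transfer-perigee v_p = √[μ(2/r₁ − 1/a_t)] = 9144 m/s.
Δv₁ = v_p − v_c1 = 1984 m/s.
At r₂: circular v_c2 = √(μ/r₂) = 3406 m/s; transfer-apogee v_a = √[μ(2/r₂ − 1/a_t)] = 2069 m/s.
Δv₂ = v_c2 − v_a = 1337 m/s.
Total Δv = Δv₁ + Δv₂ = 3321 m/s = 3.321 km/s.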